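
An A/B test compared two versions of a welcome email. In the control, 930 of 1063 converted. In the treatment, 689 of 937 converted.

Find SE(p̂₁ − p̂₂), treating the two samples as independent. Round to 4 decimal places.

0.0176

Sample proportions: 930/1063 = 0.8749, 689/937 = 0.7353.
Each SE is √(p̂(1−p̂)/n): √(0.8749·0.1251/1063) = 0.01015 and √(0.7353·0.2647/937) = 0.01441.
SE(p̂₁ − p̂₂) = √(SE₁² + SE₂²) = √(0.0001030225 + 0.0002076481) = 0.01763, since the two samples are independent.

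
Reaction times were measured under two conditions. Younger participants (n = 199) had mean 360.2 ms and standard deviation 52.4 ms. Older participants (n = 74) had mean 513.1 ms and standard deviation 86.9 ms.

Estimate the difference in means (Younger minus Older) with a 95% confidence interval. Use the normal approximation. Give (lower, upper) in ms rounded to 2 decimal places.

Standard errors of each mean: 52.4/√199 = 3.7145 and 86.9/√74 = 10.1019.
SE(x̄₁ − x̄₂) = √(3.7145² + 10.1019²) = 10.7632 for independent samples with unequal variances.
With z* = 1.960, the margin is 1.960 × 10.7632 = 21.0959.
x̄₁ − x̄₂ = 360.2 − 513.1 = -152.9000; the interval is -152.9000 ± 21.0959 = (-174.00, -131.80).

(-174.00, -131.80)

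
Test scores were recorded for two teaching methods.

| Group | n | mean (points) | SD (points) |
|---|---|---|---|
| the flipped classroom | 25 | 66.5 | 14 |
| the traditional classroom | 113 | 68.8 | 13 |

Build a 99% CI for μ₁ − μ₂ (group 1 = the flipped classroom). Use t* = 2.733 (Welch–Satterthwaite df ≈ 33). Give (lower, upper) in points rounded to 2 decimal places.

(-10.65, 6.05)

SE₁ = s₁/√n₁ = 14/√25 = 2.8000; SE₂ = 13/√113 = 1.2229.
Independent samples, unequal variances: SE_diff = √(SE₁² + SE₂²) = √(7.84 + 1.49548441) = 3.0554.
t* = 2.733, so margin of error = 2.733 × 3.0554 = 8.3504.
Difference in means = 66.5 − 68.8 = -2.3000.
-2.3000 ± 8.3504 → (-10.65, 6.05).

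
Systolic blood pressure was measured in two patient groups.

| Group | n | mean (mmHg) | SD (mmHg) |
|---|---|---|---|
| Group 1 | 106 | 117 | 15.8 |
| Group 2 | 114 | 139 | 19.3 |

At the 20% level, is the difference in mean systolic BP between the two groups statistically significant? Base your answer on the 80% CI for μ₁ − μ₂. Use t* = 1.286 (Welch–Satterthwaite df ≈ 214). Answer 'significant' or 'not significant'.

significant

Per-group SEs: s₁/√n₁ = 15.8/√106 = 1.5346, s₂/√n₂ = 19.3/√114 = 1.8076.
Unpooled SE of the difference: √(2.35499716 + 3.26741776) = 2.3712.
Margin of error = t* · SE = 1.286 × 2.3712 = 3.0494.
x̄₁ − x̄₂ = 117 − 139 = -22.0000.
CI: -22.0000 ± 3.0494 = (-25.0494, -18.9506).
The interval (-25.0494, -18.9506) does not contain 0, so the difference is significant.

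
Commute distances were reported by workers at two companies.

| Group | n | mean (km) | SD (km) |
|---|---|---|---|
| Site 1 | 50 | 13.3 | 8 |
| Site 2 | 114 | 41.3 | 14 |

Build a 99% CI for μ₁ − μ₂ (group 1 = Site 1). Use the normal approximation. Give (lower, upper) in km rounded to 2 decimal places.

(-32.46, -23.54)

Per-group SEs: s₁/√n₁ = 8/√50 = 1.1314, s₂/√n₂ = 14/√114 = 1.3112.
Unpooled SE of the difference: √(1.28006596 + 1.71924544) = 1.7319.
Margin of error = z* · SE = 2.576 × 1.7319 = 4.4614.
x̄₁ − x̄₂ = 13.3 − 41.3 = -28.0000.
CI: -28.0000 ± 4.4614 = (-32.46, -23.54).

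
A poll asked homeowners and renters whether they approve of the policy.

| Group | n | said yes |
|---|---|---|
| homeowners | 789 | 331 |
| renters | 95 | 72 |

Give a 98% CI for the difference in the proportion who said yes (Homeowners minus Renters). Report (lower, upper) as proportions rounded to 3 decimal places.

First, p̂₁ = 331/789 = 0.4195; p̂₂ = 72/95 = 0.7579.
The two standard errors are √(0.4195×0.5805/789) = 0.01757 and √(0.7579×0.2421/95) = 0.04395.
Because the samples are independent, SE_diff = √(0.01757² + 0.04395²) = 0.04733.
Using z* = 2.326 for 98%, ME = 2.326 × 0.04733 = 0.11009.
p̂₁ − p̂₂ = -0.3384; interval -0.3384 ± 0.11009 gives (-0.448, -0.228).

(-0.448, -0.228)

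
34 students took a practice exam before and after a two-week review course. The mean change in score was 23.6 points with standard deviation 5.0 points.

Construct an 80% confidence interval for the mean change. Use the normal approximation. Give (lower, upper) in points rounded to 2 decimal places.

Paired design: SE = s_d/√n = 5.0/√34 = 0.8575.
z* = 1.282; margin of error = 1.282 × 0.8575 = 1.0993.
23.6 ± 1.0993 → (22.50, 24.70).

(22.50, 24.70)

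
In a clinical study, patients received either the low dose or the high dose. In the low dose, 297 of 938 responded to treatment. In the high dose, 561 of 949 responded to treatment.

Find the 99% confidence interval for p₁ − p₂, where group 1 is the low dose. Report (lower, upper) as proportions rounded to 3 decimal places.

p̂₁ = 297/938 = 0.3166 and p̂₂ = 561/949 = 0.5911.
SE₁ = √(p̂₁(1−p̂₁)/n₁) = √(0.3166·0.6834/938) = 0.01519; SE₂ = √(0.5911·0.4089/949) = 0.01596.
Independent samples: SE of the difference = √(SE₁² + SE₂²) = √(0.0002307361 + 0.0002547216) = 0.02203.
z* for 99% confidence is 2.576, so the margin of error is 2.576 × 0.02203 = 0.05675.
Point estimate p̂₁ − p̂₂ = 0.3166 − 0.5911 = -0.2745.
-0.2745 ± 0.05675 → (-0.331, -0.218).

(-0.331, -0.218)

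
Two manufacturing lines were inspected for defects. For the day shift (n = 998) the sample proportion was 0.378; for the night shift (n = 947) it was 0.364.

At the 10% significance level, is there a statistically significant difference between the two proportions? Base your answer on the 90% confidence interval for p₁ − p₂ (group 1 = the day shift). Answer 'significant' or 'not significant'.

Each SE is √(p̂(1−p̂)/n): √(0.3780·0.6220/998) = 0.01535 and √(0.3640·0.6360/947) = 0.01564.
SE(p̂₁ − p̂₂) = √(SE₁² + SE₂²) = √(0.0002356225 + 0.0002446096) = 0.02191, since the two samples are independent.
At 90% confidence z* = 1.645; margin = 1.645 × 0.02191 = 0.03604.
The difference is 0.3780 − 0.3640 = 0.0140, so the interval is 0.0140 ± 0.03604 = (-0.02204, 0.05004).
The interval (-0.02204, 0.05004) contains 0, so the difference is not significant.

not significant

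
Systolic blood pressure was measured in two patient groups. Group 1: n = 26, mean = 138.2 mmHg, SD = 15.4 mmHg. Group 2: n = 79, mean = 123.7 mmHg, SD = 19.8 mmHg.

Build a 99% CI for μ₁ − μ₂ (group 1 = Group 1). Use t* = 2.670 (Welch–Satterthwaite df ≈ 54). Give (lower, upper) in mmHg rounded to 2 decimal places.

SE₁ = s₁/√n₁ = 15.4/√26 = 3.0202; SE₂ = 19.8/√79 = 2.2277.
Independent samples, unequal variances: SE_diff = √(SE₁² + SE₂²) = √(9.12160804 + 4.96264729) = 3.7529.
t* = 2.670, so margin of error = 2.670 × 3.7529 = 10.0202.
Difference in means = 138.2 − 123.7 = 14.5000.
14.5000 ± 10.0202 → (4.48, 24.52).

(4.48, 24.52)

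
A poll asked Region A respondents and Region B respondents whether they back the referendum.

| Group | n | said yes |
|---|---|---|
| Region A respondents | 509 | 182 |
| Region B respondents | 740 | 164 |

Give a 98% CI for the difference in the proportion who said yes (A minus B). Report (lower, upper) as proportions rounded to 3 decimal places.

(0.075, 0.197)

First, p̂₁ = 182/509 = 0.3576; p̂₂ = 164/740 = 0.2216.
The two standard errors are √(0.3576×0.6424/509) = 0.02124 and √(0.2216×0.7784/740) = 0.01527.
Because the samples are independent, SE_diff = √(0.02124² + 0.01527²) = 0.02616.
Using z* = 2.326 for 98%, ME = 2.326 × 0.02616 = 0.06085.
p̂₁ − p̂₂ = 0.1360; interval 0.1360 ± 0.06085 gives (0.075, 0.197).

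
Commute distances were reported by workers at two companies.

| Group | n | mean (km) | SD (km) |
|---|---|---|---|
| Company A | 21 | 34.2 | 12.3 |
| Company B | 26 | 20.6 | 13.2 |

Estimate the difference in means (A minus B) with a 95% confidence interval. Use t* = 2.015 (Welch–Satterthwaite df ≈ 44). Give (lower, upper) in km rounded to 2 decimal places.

(6.09, 21.11)

Per-group SEs: s₁/√n₁ = 12.3/√21 = 2.6841, s₂/√n₂ = 13.2/√26 = 2.5887.
Unpooled SE of the difference: √(7.20439281 + 6.70136769) = 3.7290.
Margin of error = t* · SE = 2.015 × 3.7290 = 7.5139.
x̄₁ − x̄₂ = 34.2 − 20.6 = 13.6000.
CI: 13.6000 ± 7.5139 = (6.09, 21.11).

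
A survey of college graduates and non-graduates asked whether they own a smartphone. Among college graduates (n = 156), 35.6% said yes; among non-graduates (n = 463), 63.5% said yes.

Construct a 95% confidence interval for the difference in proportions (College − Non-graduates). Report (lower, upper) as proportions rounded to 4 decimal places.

(-0.3660, -0.1920)

Each SE is √(p̂(1−p̂)/n): √(0.3560·0.6440/156) = 0.03834 and √(0.6350·0.3650/463) = 0.02237.
SE(p̂₁ − p̂₂) = √(SE₁² + SE₂²) = √(0.0014699556 + 0.0005004169) = 0.04439, since the two samples are independent.
At 95% confidence z* = 1.960; margin = 1.960 × 0.04439 = 0.08700.
The difference is 0.3560 − 0.6350 = -0.2790, so the interval is -0.2790 ± 0.08700 = (-0.3660, -0.1920).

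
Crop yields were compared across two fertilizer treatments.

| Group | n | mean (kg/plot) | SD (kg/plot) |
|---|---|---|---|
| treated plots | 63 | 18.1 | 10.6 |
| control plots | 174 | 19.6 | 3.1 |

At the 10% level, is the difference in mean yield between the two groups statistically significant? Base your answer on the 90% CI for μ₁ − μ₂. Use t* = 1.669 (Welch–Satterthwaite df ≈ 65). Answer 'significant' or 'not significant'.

Per-group SEs: s₁/√n₁ = 10.6/√63 = 1.3355, s₂/√n₂ = 3.1/√174 = 0.2350.
Unpooled SE of the difference: √(1.78356025 + 0.055225) = 1.3560.
Margin of error = t* · SE = 1.669 × 1.3560 = 2.2632.
x̄₁ − x̄₂ = 18.1 − 19.6 = -1.5000.
CI: -1.5000 ± 2.2632 = (-3.7632, 0.7632).
The interval (-3.7632, 0.7632) contains 0, so the difference is not significant.

not significant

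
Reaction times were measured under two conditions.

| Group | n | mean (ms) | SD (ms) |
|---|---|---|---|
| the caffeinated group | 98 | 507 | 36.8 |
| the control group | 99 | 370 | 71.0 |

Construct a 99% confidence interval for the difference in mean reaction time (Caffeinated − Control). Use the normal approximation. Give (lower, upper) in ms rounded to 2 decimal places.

(116.27, 157.73)

Standard errors of each mean: 36.8/√98 = 3.7174 and 71.0/√99 = 7.1358.
SE(x̄₁ − x̄₂) = √(3.7174² + 7.1358²) = 8.0460 for independent samples with unequal variances.
With z* = 2.576, the margin is 2.576 × 8.0460 = 20.7265.
x̄₁ − x̄₂ = 507 − 370 = 137.0000; the interval is 137.0000 ± 20.7265 = (116.27, 157.73).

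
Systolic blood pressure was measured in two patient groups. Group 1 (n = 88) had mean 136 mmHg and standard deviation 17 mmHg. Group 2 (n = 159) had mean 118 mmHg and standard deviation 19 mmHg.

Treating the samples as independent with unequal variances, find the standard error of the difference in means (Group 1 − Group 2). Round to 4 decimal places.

2.3568

Standard errors of each mean: 17/√88 = 1.8122 and 19/√159 = 1.5068.
SE(x̄₁ − x̄₂) = √(1.8122² + 1.5068²) = 2.3568 for independent samples with unequal variances.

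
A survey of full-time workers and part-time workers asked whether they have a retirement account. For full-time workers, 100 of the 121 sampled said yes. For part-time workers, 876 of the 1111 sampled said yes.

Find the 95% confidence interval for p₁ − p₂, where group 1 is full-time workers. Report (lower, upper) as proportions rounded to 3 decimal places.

(-0.034, 0.110)

Sample proportions: 100/121 = 0.8264, 876/1111 = 0.7885.
Each SE is √(p̂(1−p̂)/n): √(0.8264·0.1736/121) = 0.03443 and √(0.7885·0.2115/1111) = 0.01225.
SE(p̂₁ − p̂₂) = √(SE₁² + SE₂²) = √(0.0011854249 + 0.0001500625) = 0.03654, since the two samples are independent.
At 95% confidence z* = 1.960; margin = 1.960 × 0.03654 = 0.07162.
The difference is 0.8264 − 0.7885 = 0.0379, so the interval is 0.0379 ± 0.07162 = (-0.034, 0.110).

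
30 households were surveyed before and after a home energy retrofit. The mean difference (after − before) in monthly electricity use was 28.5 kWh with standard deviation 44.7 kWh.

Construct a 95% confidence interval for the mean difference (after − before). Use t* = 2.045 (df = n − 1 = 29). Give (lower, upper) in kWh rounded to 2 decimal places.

(11.81, 45.19)

This is a matched-pairs design, so SE = s_d/√n = 44.7/√30 = 8.1611.
Margin = 2.045 × 8.1611 = 16.6894; the interval is 28.5 ± 16.6894 = (11.81, 45.19).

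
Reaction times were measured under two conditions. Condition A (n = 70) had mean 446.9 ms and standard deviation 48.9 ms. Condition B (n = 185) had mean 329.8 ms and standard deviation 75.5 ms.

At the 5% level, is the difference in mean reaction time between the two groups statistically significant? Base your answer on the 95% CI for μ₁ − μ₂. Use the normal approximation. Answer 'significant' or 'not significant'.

significant

SE₁ = s₁/√n₁ = 48.9/√70 = 5.8447; SE₂ = 75.5/√185 = 5.5509.
Independent samples, unequal variances: SE_diff = √(SE₁² + SE₂²) = √(34.16051809 + 30.81249081) = 8.0606.
z* = 1.960, so margin of error = 1.960 × 8.0606 = 15.7988.
Difference in means = 446.9 − 329.8 = 117.1000.
117.1000 ± 15.7988 → (101.3012, 132.8988).
The interval (101.3012, 132.8988) does not contain 0, so the difference is significant.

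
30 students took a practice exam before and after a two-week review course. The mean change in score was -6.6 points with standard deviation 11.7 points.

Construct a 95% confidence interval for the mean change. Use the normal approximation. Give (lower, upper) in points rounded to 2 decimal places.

This is a matched-pairs design, so SE = s_d/√n = 11.7/√30 = 2.1361.
Margin = 1.960 × 2.1361 = 4.1868; the interval is -6.6 ± 4.1868 = (-10.79, -2.41).

(-10.79, -2.41)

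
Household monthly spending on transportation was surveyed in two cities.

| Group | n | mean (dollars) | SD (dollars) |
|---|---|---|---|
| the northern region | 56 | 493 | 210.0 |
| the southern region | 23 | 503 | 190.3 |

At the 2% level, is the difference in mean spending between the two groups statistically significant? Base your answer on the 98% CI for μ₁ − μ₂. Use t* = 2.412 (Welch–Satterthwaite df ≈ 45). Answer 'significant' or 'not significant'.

not significant

SE₁ = s₁/√n₁ = 210.0/√56 = 28.0624; SE₂ = 190.3/√23 = 39.6803.
Independent samples, unequal variances: SE_diff = √(SE₁² + SE₂²) = √(787.49829376 + 1574.52620809) = 48.6007.
t* = 2.412, so margin of error = 2.412 × 48.6007 = 117.2249.
Difference in means = 493 − 503 = -10.0000.
-10.0000 ± 117.2249 → (-127.2249, 107.2249).
The interval (-127.2249, 107.2249) contains 0, so the difference is not significant.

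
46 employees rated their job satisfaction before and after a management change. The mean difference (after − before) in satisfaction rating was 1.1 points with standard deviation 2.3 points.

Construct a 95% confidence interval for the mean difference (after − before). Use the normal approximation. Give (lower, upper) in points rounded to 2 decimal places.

Paired design: SE = s_d/√n = 2.3/√46 = 0.3391.
z* = 1.960; margin of error = 1.960 × 0.3391 = 0.6646.
1.1 ± 0.6646 → (0.44, 1.76).

(0.44, 1.76)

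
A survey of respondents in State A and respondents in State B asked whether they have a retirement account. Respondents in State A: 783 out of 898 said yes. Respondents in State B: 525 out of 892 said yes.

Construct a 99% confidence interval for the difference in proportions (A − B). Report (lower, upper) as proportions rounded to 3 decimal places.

p̂₁ = 783/898 = 0.8719 and p̂₂ = 525/892 = 0.5886.
SE₁ = √(p̂₁(1−p̂₁)/n₁) = √(0.8719·0.1281/898) = 0.01115; SE₂ = √(0.5886·0.4114/892) = 0.01648.
Independent samples: SE of the difference = √(SE₁² + SE₂²) = √(0.0001243225 + 0.0002715904) = 0.01990.
z* for 99% confidence is 2.576, so the margin of error is 2.576 × 0.01990 = 0.05126.
Point estimate p̂₁ − p̂₂ = 0.8719 − 0.5886 = 0.2833.
0.2833 ± 0.05126 → (0.232, 0.335).

(0.232, 0.335)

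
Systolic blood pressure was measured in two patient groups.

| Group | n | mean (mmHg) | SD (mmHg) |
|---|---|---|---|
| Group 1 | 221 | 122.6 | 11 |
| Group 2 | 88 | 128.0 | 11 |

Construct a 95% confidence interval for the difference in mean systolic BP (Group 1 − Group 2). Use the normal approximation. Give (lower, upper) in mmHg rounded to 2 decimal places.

SE₁ = s₁/√n₁ = 11/√221 = 0.7399; SE₂ = 11/√88 = 1.1726.
Independent samples, unequal variances: SE_diff = √(SE₁² + SE₂²) = √(0.54745201 + 1.37499076) = 1.3865.
z* = 1.960, so margin of error = 1.960 × 1.3865 = 2.7175.
Difference in means = 122.6 − 128.0 = -5.4000.
-5.4000 ± 2.7175 → (-8.12, -2.68).

(-8.12, -2.68)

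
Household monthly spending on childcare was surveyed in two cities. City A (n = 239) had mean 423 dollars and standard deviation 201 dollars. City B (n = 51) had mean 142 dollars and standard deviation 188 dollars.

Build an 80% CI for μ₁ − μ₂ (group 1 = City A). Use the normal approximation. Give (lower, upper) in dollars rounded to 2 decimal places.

(243.36, 318.64)

Standard errors of each mean: 201/√239 = 13.0016 and 188/√51 = 26.3253.
SE(x̄₁ − x̄₂) = √(13.0016² + 26.3253²) = 29.3609 for independent samples with unequal variances.
With z* = 1.282, the margin is 1.282 × 29.3609 = 37.6407.
x̄₁ − x̄₂ = 423 − 142 = 281.0000; the interval is 281.0000 ± 37.6407 = (243.36, 318.64).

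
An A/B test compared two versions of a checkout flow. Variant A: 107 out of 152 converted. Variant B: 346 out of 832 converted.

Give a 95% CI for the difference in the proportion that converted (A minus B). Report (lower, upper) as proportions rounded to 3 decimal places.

First, p̂₁ = 107/152 = 0.7039; p̂₂ = 346/832 = 0.4159.
The two standard errors are √(0.7039×0.2961/152) = 0.03703 and √(0.4159×0.5841/832) = 0.01709.
Because the samples are independent, SE_diff = √(0.03703² + 0.01709²) = 0.04078.
Using z* = 1.960 for 95%, ME = 1.960 × 0.04078 = 0.07993.
p̂₁ − p̂₂ = 0.2880; interval 0.2880 ± 0.07993 gives (0.208, 0.368).

(0.208, 0.368)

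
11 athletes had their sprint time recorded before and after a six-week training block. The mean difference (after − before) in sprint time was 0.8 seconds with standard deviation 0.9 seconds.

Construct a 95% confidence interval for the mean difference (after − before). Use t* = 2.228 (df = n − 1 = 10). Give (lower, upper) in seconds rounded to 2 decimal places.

(0.20, 1.40)

This is a matched-pairs design, so SE = s_d/√n = 0.9/√11 = 0.2714.
Margin = 2.228 × 0.2714 = 0.6047; the interval is 0.8 ± 0.6047 = (0.20, 1.40).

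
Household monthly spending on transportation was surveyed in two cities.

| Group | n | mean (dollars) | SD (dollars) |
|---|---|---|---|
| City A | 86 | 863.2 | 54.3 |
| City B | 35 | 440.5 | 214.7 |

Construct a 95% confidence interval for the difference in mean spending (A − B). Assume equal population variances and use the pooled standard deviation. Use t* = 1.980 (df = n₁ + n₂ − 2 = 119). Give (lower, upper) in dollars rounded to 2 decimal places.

Pooled variance s_p² = [85·54.3² + 34·214.7²] / (86+35−2) = 15276.3757, so s_p = 123.5976.
SE_diff = s_p·√(1/n₁ + 1/n₂) = 123.5976·√(1/86 + 1/35) = 24.7810.
t* = 1.980; margin = 1.980 × 24.7810 = 49.0664.
Difference = 863.2 − 440.5 = 422.7000.
422.7000 ± 49.0664 → (373.63, 471.77).

(373.63, 471.77)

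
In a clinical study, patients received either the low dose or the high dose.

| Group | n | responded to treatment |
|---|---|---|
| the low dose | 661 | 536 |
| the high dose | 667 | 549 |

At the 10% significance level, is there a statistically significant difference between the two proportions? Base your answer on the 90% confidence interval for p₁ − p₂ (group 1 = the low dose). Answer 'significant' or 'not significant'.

First, p̂₁ = 536/661 = 0.8109; p̂₂ = 549/667 = 0.8231.
The two standard errors are √(0.8109×0.1891/661) = 0.01523 and √(0.8231×0.1769/667) = 0.01477.
Because the samples are independent, SE_diff = √(0.01523² + 0.01477²) = 0.02122.
Using z* = 1.645 for 90%, ME = 1.645 × 0.02122 = 0.03491.
p̂₁ − p̂₂ = -0.0122; interval -0.0122 ± 0.03491 gives (-0.04711, 0.02271).
The interval (-0.04711, 0.02271) contains 0, so the difference is not significant.

not significant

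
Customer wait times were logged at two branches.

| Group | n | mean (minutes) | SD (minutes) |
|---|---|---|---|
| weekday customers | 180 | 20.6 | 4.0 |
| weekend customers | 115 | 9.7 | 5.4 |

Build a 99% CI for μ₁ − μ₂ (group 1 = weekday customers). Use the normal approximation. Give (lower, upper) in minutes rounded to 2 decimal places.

Standard errors of each mean: 4.0/√180 = 0.2981 and 5.4/√115 = 0.5036.
SE(x̄₁ − x̄₂) = √(0.2981² + 0.5036²) = 0.5852 for independent samples with unequal variances.
With z* = 2.576, the margin is 2.576 × 0.5852 = 1.5075.
x̄₁ − x̄₂ = 20.6 − 9.7 = 10.9000; the interval is 10.9000 ± 1.5075 = (9.39, 12.41).

(9.39, 12.41)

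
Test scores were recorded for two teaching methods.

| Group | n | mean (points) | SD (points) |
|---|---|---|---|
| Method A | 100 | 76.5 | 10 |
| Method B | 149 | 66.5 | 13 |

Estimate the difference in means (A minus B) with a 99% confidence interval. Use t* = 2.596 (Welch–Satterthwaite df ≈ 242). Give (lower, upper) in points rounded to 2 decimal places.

Standard errors of each mean: 10/√100 = 1.0000 and 13/√149 = 1.0650.
SE(x̄₁ − x̄₂) = √(1.0000² + 1.0650²) = 1.4609 for independent samples with unequal variances.
With t* = 2.596, the margin is 2.596 × 1.4609 = 3.7925.
x̄₁ − x̄₂ = 76.5 − 66.5 = 10.0000; the interval is 10.0000 ± 3.7925 = (6.21, 13.79).

(6.21, 13.79)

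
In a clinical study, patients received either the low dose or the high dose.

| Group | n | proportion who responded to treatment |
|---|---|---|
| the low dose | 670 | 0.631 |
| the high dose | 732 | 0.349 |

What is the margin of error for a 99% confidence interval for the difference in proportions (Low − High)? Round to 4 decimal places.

0.0661

The two standard errors are √(0.6310×0.3690/670) = 0.01864 and √(0.3490×0.6510/732) = 0.01762.
Because the samples are independent, SE_diff = √(0.01864² + 0.01762²) = 0.02565.
Using z* = 2.576 for 99%, ME = 2.576 × 0.02565 = 0.06607.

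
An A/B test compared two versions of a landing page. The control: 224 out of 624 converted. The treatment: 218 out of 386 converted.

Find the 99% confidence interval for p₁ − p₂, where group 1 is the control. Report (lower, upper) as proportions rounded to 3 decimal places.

(-0.287, -0.124)

Sample proportions: 224/624 = 0.3590, 218/386 = 0.5648.
Each SE is √(p̂(1−p̂)/n): √(0.3590·0.6410/624) = 0.01920 and √(0.5648·0.4352/386) = 0.02523.
SE(p̂₁ − p̂₂) = √(SE₁² + SE₂²) = √(0.00036864 + 0.0006365529) = 0.03170, since the two samples are independent.
At 99% confidence z* = 2.576; margin = 2.576 × 0.03170 = 0.08166.
The difference is 0.3590 − 0.5648 = -0.2058, so the interval is -0.2058 ± 0.08166 = (-0.287, -0.124).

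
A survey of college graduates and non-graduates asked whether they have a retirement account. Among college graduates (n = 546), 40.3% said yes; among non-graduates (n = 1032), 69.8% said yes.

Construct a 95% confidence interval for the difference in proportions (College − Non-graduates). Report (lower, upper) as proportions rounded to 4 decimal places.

(-0.3448, -0.2452)

SE₁ = √(p̂₁(1−p̂₁)/n₁) = √(0.4030·0.5970/546) = 0.02099; SE₂ = √(0.6980·0.3020/1032) = 0.01429.
Independent samples: SE of the difference = √(SE₁² + SE₂²) = √(0.0004405801 + 0.0002042041) = 0.02539.
z* for 95% confidence is 1.960, so the margin of error is 1.960 × 0.02539 = 0.04976.
Point estimate p̂₁ − p̂₂ = 0.4030 − 0.6980 = -0.2950.
-0.2950 ± 0.04976 → (-0.3448, -0.2452).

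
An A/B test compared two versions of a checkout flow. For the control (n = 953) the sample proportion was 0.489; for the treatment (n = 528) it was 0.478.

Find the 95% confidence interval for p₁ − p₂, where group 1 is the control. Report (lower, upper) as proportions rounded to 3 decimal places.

Each SE is √(p̂(1−p̂)/n): √(0.4890·0.5110/953) = 0.01619 and √(0.4780·0.5220/528) = 0.02174.
SE(p̂₁ − p̂₂) = √(SE₁² + SE₂²) = √(0.0002621161 + 0.0004726276) = 0.02711, since the two samples are independent.
At 95% confidence z* = 1.960; margin = 1.960 × 0.02711 = 0.05314.
The difference is 0.4890 − 0.4780 = 0.0110, so the interval is 0.0110 ± 0.05314 = (-0.042, 0.064).

(-0.042, 0.064)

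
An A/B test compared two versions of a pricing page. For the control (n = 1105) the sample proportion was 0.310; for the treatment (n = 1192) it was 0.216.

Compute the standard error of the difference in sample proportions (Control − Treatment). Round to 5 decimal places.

0.01832

Each SE is √(p̂(1−p̂)/n): √(0.3100·0.6900/1105) = 0.01391 and √(0.2160·0.7840/1192) = 0.01192.
SE(p̂₁ − p̂₂) = √(SE₁² + SE₂²) = √(0.0001934881 + 0.0001420864) = 0.01832, since the two samples are independent.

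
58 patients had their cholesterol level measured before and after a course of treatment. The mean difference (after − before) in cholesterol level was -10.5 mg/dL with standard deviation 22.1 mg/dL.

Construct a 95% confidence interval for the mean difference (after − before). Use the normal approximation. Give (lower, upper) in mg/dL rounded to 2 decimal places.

(-16.19, -4.81)

This is a matched-pairs design, so SE = s_d/√n = 22.1/√58 = 2.9019.
Margin = 1.960 × 2.9019 = 5.6877; the interval is -10.5 ± 5.6877 = (-16.19, -4.81).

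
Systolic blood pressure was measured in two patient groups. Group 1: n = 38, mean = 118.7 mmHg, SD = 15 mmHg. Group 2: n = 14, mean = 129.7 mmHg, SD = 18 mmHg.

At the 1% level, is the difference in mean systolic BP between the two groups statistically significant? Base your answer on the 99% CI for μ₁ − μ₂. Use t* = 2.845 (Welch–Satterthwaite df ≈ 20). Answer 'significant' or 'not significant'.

not significant

Per-group SEs: s₁/√n₁ = 15/√38 = 2.4333, s₂/√n₂ = 18/√14 = 4.8107.
Unpooled SE of the difference: √(5.92094889 + 23.14283449) = 5.3911.
Margin of error = t* · SE = 2.845 × 5.3911 = 15.3377.
x̄₁ − x̄₂ = 118.7 − 129.7 = -11.0000.
CI: -11.0000 ± 15.3377 = (-26.3377, 4.3377).
The interval (-26.3377, 4.3377) contains 0, so the difference is not significant.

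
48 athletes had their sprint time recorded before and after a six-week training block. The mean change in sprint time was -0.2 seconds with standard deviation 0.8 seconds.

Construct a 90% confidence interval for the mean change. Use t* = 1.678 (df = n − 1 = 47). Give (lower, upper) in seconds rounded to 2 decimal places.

Paired design: SE = s_d/√n = 0.8/√48 = 0.1155.
t* = 1.678; margin of error = 1.678 × 0.1155 = 0.1938.
-0.2 ± 0.1938 → (-0.39, -0.01).

(-0.39, -0.01)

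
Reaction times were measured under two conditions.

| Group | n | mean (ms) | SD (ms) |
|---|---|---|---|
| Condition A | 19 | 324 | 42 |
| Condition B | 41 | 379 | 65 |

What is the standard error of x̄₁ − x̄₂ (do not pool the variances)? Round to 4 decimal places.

Standard errors of each mean: 42/√19 = 9.6355 and 65/√41 = 10.1513.
SE(x̄₁ − x̄₂) = √(9.6355² + 10.1513²) = 13.9961 for independent samples with unequal variances.

13.9961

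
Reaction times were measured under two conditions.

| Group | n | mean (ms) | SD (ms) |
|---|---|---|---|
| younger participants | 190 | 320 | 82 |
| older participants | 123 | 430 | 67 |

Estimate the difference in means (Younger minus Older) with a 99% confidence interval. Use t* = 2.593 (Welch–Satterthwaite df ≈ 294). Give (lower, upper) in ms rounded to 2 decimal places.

SE₁ = s₁/√n₁ = 82/√190 = 5.9489; SE₂ = 67/√123 = 6.0412.
Independent samples, unequal variances: SE_diff = √(SE₁² + SE₂²) = √(35.38941121 + 36.49609744) = 8.4785.
t* = 2.593, so margin of error = 2.593 × 8.4785 = 21.9848.
Difference in means = 320 − 430 = -110.0000.
-110.0000 ± 21.9848 → (-131.98, -88.02).

(-131.98, -88.02)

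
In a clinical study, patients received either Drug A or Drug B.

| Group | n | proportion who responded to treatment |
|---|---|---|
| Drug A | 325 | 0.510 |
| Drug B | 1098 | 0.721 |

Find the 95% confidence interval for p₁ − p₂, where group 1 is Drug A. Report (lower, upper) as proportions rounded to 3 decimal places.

SE₁ = √(p̂₁(1−p̂₁)/n₁) = √(0.5100·0.4900/325) = 0.02773; SE₂ = √(0.7210·0.2790/1098) = 0.01354.
Independent samples: SE of the difference = √(SE₁² + SE₂²) = √(0.0007689529 + 0.0001833316) = 0.03086.
z* for 95% confidence is 1.960, so the margin of error is 1.960 × 0.03086 = 0.06049.
Point estimate p̂₁ − p̂₂ = 0.5100 − 0.7210 = -0.2110.
-0.2110 ± 0.06049 → (-0.271, -0.151).

(-0.271, -0.151)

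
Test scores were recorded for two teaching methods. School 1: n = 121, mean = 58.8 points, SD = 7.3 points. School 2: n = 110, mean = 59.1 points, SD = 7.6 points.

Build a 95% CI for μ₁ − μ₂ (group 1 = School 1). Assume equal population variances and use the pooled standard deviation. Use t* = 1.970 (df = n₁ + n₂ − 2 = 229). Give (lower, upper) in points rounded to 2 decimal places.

(-2.23, 1.63)

Pooled variance s_p² = [120·7.3² + 109·7.6²] / (121+110−2) = 55.4176, so s_p = 7.4443.
SE_diff = s_p·√(1/n₁ + 1/n₂) = 7.4443·√(1/121 + 1/110) = 0.9807.
t* = 1.970; margin = 1.970 × 0.9807 = 1.9320.
Difference = 58.8 − 59.1 = -0.3000.
-0.3000 ± 1.9320 → (-2.23, 1.63).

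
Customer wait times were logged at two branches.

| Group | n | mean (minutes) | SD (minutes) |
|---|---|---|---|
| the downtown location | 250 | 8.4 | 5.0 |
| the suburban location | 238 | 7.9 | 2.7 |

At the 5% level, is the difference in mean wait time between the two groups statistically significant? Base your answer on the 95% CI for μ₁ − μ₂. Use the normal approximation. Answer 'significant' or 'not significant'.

not significant

Per-group SEs: s₁/√n₁ = 5.0/√250 = 0.3162, s₂/√n₂ = 2.7/√238 = 0.1750.
Unpooled SE of the difference: √(0.09998244 + 0.030625) = 0.3614.
Margin of error = z* · SE = 1.960 × 0.3614 = 0.7083.
x̄₁ − x̄₂ = 8.4 − 7.9 = 0.5000.
CI: 0.5000 ± 0.7083 = (-0.2083, 1.2083).
The interval (-0.2083, 1.2083) contains 0, so the difference is not significant.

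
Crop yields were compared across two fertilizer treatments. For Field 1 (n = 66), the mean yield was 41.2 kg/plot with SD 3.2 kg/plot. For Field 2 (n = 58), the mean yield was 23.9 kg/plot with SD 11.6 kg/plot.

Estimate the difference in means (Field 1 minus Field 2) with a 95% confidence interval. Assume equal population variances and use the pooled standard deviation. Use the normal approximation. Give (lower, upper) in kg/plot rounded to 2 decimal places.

(14.38, 20.22)

s_p = √[((n₁−1)s₁² + (n₂−1)s₂²)/(n₁+n₂−2)] = √[(65·3.2² + 57·11.6²)/122] = 8.2658.
SE = 8.2658·√(1/66 + 1/58) = 1.4877.
With z* = 1.960, margin = 1.960 × 1.4877 = 2.9159.
x̄₁ − x̄₂ = 41.2 − 23.9 = 17.3000; interval 17.3000 ± 2.9159 = (14.38, 20.22).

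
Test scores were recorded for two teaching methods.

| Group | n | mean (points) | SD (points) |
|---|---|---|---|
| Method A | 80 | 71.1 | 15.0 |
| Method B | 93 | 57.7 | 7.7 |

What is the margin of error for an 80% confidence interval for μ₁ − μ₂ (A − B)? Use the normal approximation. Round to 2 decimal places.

2.38

SE₁ = s₁/√n₁ = 15.0/√80 = 1.6771; SE₂ = 7.7/√93 = 0.7985.
Independent samples, unequal variances: SE_diff = √(SE₁² + SE₂²) = √(2.81266441 + 0.63760225) = 1.8575.
z* = 1.282, so margin of error = 1.282 × 1.8575 = 2.3813.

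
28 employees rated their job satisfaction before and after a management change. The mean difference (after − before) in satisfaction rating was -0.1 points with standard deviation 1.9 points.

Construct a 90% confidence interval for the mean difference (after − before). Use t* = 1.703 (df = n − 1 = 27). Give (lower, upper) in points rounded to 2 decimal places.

(-0.71, 0.51)

Paired design: SE = s_d/√n = 1.9/√28 = 0.3591.
t* = 1.703; margin of error = 1.703 × 0.3591 = 0.6115.
-0.1 ± 0.6115 → (-0.71, 0.51).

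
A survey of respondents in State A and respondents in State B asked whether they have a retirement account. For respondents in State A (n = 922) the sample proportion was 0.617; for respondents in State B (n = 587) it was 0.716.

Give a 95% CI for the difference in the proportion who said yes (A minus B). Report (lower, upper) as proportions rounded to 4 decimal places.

(-0.1471, -0.0509)

The two standard errors are √(0.6170×0.3830/922) = 0.01601 and √(0.7160×0.2840/587) = 0.01861.
Because the samples are independent, SE_diff = √(0.01601² + 0.01861²) = 0.02455.
Using z* = 1.960 for 95%, ME = 1.960 × 0.02455 = 0.04812.
p̂₁ − p̂₂ = -0.0990; interval -0.0990 ± 0.04812 gives (-0.1471, -0.0509).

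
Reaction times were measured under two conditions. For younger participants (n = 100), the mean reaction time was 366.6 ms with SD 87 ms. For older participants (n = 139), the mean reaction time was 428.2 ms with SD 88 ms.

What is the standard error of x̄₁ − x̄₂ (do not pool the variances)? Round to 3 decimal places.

Per-group SEs: s₁/√n₁ = 87/√100 = 8.7000, s₂/√n₂ = 88/√139 = 7.4641.
Unpooled SE of the difference: √(75.69 + 55.71278881) = 11.4631.

11.463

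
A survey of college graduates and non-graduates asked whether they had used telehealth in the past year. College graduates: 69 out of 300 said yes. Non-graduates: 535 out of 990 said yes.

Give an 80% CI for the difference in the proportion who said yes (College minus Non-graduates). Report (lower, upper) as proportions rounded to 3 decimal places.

(-0.348, -0.273)

p̂₁ = 69/300 = 0.2300 and p̂₂ = 535/990 = 0.5404.
SE₁ = √(p̂₁(1−p̂₁)/n₁) = √(0.2300·0.7700/300) = 0.02430; SE₂ = √(0.5404·0.4596/990) = 0.01584.
Independent samples: SE of the difference = √(SE₁² + SE₂²) = √(0.00059049 + 0.0002509056) = 0.02901.
z* for 80% confidence is 1.282, so the margin of error is 1.282 × 0.02901 = 0.03719.
Point estimate p̂₁ − p̂₂ = 0.2300 − 0.5404 = -0.3104.
-0.3104 ± 0.03719 → (-0.348, -0.273).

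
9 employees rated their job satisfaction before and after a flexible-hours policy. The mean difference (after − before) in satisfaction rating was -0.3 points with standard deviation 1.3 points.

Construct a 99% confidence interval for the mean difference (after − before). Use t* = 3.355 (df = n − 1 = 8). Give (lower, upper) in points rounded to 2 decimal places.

(-1.75, 1.15)

Paired design: SE = s_d/√n = 1.3/√9 = 0.4333.
t* = 3.355; margin of error = 3.355 × 0.4333 = 1.4537.
-0.3 ± 1.4537 → (-1.75, 1.15).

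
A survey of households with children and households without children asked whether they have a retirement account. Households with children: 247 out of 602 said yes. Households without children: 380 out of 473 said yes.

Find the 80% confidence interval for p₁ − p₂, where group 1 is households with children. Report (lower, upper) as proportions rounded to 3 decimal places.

(-0.428, -0.358)

p̂₁ = 247/602 = 0.4103 and p̂₂ = 380/473 = 0.8034.
SE₁ = √(p̂₁(1−p̂₁)/n₁) = √(0.4103·0.5897/602) = 0.02005; SE₂ = √(0.8034·0.1966/473) = 0.01827.
Independent samples: SE of the difference = √(SE₁² + SE₂²) = √(0.0004020025 + 0.0003337929) = 0.02713.
z* for 80% confidence is 1.282, so the margin of error is 1.282 × 0.02713 = 0.03478.
Point estimate p̂₁ − p̂₂ = 0.4103 − 0.8034 = -0.3931.
-0.3931 ± 0.03478 → (-0.428, -0.358).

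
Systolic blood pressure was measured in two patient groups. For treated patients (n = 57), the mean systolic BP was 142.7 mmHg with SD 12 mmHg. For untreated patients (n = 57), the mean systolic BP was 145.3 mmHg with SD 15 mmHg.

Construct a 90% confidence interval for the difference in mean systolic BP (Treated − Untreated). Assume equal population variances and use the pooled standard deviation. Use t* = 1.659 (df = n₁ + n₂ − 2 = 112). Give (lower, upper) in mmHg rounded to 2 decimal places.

s_p = √[((n₁−1)s₁² + (n₂−1)s₂²)/(n₁+n₂−2)] = √[(56·12² + 56·15²)/112] = 13.5831.
SE = 13.5831·√(1/57 + 1/57) = 2.5443.
With t* = 1.659, margin = 1.659 × 2.5443 = 4.2210.
x̄₁ − x̄₂ = 142.7 − 145.3 = -2.6000; interval -2.6000 ± 4.2210 = (-6.82, 1.62).

(-6.82, 1.62)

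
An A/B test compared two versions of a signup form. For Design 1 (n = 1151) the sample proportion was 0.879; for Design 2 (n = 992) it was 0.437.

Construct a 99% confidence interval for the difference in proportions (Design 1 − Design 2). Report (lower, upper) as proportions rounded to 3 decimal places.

(0.394, 0.490)

Each SE is √(p̂(1−p̂)/n): √(0.8790·0.1210/1151) = 0.00961 and √(0.4370·0.5630/992) = 0.01575.
SE(p̂₁ − p̂₂) = √(SE₁² + SE₂²) = √(0.0000923521 + 0.0002480625) = 0.01845, since the two samples are independent.
At 99% confidence z* = 2.576; margin = 2.576 × 0.01845 = 0.04753.
The difference is 0.8790 − 0.4370 = 0.4420, so the interval is 0.4420 ± 0.04753 = (0.394, 0.490).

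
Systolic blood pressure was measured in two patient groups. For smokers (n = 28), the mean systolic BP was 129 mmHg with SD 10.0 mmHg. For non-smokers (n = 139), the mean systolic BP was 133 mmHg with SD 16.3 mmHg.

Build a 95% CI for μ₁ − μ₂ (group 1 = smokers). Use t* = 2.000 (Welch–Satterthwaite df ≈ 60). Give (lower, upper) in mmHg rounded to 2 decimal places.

(-8.68, 0.68)

Per-group SEs: s₁/√n₁ = 10.0/√28 = 1.8898, s₂/√n₂ = 16.3/√139 = 1.3825.
Unpooled SE of the difference: √(3.57134404 + 1.91130625) = 2.3415.
Margin of error = t* · SE = 2.000 × 2.3415 = 4.6830.
x̄₁ − x̄₂ = 129 − 133 = -4.0000.
CI: -4.0000 ± 4.6830 = (-8.68, 0.68).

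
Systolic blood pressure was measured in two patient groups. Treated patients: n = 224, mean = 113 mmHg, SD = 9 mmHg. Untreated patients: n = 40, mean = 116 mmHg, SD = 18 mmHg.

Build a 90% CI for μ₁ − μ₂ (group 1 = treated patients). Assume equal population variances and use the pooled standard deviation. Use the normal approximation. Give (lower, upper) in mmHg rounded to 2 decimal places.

s_p = √[((n₁−1)s₁² + (n₂−1)s₂²)/(n₁+n₂−2)] = √[(223·9² + 39·18²)/262] = 10.8246.
SE = 10.8246·√(1/224 + 1/40) = 1.8581.
With z* = 1.645, margin = 1.645 × 1.8581 = 3.0566.
x̄₁ − x̄₂ = 113 − 116 = -3.0000; interval -3.0000 ± 3.0566 = (-6.06, 0.06).

(-6.06, 0.06)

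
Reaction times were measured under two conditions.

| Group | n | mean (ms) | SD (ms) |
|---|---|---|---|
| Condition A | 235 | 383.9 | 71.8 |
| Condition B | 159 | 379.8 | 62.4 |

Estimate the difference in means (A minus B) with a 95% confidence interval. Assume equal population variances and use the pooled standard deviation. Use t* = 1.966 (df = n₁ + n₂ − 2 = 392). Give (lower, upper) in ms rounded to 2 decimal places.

s_p = √[((n₁−1)s₁² + (n₂−1)s₂²)/(n₁+n₂−2)] = √[(234·71.8² + 158·62.4²)/392] = 68.1673.
SE = 68.1673·√(1/235 + 1/159) = 6.9999.
With t* = 1.966, margin = 1.966 × 6.9999 = 13.7618.
x̄₁ − x̄₂ = 383.9 − 379.8 = 4.1000; interval 4.1000 ± 13.7618 = (-9.66, 17.86).

(-9.66, 17.86)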